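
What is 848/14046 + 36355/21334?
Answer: 264366781/149828682 ≈ 1.7645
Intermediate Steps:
848/14046 + 36355/21334 = 848*(1/14046) + 36355*(1/21334) = 424/7023 + 36355/21334 = 264366781/149828682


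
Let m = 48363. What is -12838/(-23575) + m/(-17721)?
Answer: -304218509/139257525 ≈ -2.1846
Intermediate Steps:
-12838/(-23575) + m/(-17721) = -12838/(-23575) + 48363/(-17721) = -12838*(-1/23575) + 48363*(-1/17721) = 12838/23575 - 16121/5907 = -304218509/139257525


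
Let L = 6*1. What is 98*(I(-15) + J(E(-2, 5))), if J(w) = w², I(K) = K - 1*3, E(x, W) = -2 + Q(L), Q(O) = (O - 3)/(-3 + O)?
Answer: -1666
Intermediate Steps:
L = 6
Q(O) = 1 (Q(O) = (-3 + O)/(-3 + O) = 1)
E(x, W) = -1 (E(x, W) = -2 + 1 = -1)
I(K) = -3 + K (I(K) = K - 3 = -3 + K)
98*(I(-15) + J(E(-2, 5))) = 98*((-3 - 15) + (-1)²) = 98*(-18 + 1) = 98*(-17) = -1666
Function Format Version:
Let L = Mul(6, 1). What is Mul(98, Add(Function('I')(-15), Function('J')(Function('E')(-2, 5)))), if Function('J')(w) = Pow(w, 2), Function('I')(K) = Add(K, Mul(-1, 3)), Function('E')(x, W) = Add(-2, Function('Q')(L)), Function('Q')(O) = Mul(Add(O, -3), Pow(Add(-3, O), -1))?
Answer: -1666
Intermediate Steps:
L = 6
Function('Q')(O) = 1 (Function('Q')(O) = Mul(Add(-3, O), Pow(Add(-3, O), -1)) = 1)
Function('E')(x, W) = -1 (Function('E')(x, W) = Add(-2, 1) = -1)
Function('I')(K) = Add(-3, K) (Function('I')(K) = Add(K, -3) = Add(-3, K))
Mul(98, Add(Function('I')(-15), Function('J')(Function('E')(-2, 5)))) = Mul(98, Add(Add(-3, -15), Pow(-1, 2))) = Mul(98, Add(-18, 1)) = Mul(98, -17) = -1666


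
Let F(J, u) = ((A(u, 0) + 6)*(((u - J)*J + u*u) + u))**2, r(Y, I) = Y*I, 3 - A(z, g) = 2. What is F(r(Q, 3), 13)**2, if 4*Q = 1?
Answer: 210237444047531761/65536 ≈ 3.2080e+12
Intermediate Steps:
Q = 1/4 (Q = (1/4)*1 = 1/4 ≈ 0.25000)
A(z, g) = 1 (A(z, g) = 3 - 1*2 = 3 - 2 = 1)
r(Y, I) = I*Y
F(J, u) = (7*u + 7*u**2 + 7*J*(u - J))**2 (F(J, u) = ((1 + 6)*(((u - J)*J + u*u) + u))**2 = (7*((J*(u - J) + u**2) + u))**2 = (7*((u**2 + J*(u - J)) + u))**2 = (7*(u + u**2 + J*(u - J)))**2 = (7*u + 7*u**2 + 7*J*(u - J))**2)
F(r(Q, 3), 13)**2 = (49*(13 + 13**2 - (3*(1/4))**2 + (3*(1/4))*13)**2)**2 = (49*(13 + 169 - (3/4)**2 + (3/4)*13)**2)**2 = (49*(13 + 169 - 1*9/16 + 39/4)**2)**2 = (49*(13 + 169 - 9/16 + 39/4)**2)**2 = (49*(3059/16)**2)**2 = (49*(9357481/256))**2 = (458516569/256)**2 = 210237444047531761/65536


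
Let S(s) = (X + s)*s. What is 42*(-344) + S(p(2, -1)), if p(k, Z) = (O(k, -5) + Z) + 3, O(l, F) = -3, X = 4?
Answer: -14451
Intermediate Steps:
p(k, Z) = Z (p(k, Z) = (-3 + Z) + 3 = Z)
S(s) = s*(4 + s) (S(s) = (4 + s)*s = s*(4 + s))
42*(-344) + S(p(2, -1)) = 42*(-344) - (4 - 1) = -14448 - 1*3 = -14448 - 3 = -14451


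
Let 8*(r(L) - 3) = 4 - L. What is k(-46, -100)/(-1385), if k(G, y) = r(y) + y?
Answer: 84/1385 ≈ 0.060650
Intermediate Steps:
r(L) = 7/2 - L/8 (r(L) = 3 + (4 - L)/8 = 3 + (1/2 - L/8) = 7/2 - L/8)
k(G, y) = 7/2 + 7*y/8 (k(G, y) = (7/2 - y/8) + y = 7/2 + 7*y/8)
k(-46, -100)/(-1385) = (7/2 + (7/8)*(-100))/(-1385) = (7/2 - 175/2)*(-1/1385) = -84*(-1/1385) = 84/1385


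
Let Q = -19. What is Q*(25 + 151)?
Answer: -3344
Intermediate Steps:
Q*(25 + 151) = -19*(25 + 151) = -19*176 = -3344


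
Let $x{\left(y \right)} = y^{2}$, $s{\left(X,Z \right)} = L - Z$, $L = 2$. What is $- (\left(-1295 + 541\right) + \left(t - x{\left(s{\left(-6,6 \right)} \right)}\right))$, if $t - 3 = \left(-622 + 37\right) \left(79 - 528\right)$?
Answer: $-261898$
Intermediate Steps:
$s{\left(X,Z \right)} = 2 - Z$
$t = 262668$ ($t = 3 + \left(-622 + 37\right) \left(79 - 528\right) = 3 - -262665 = 3 + 262665 = 262668$)
$- (\left(-1295 + 541\right) + \left(t - x{\left(s{\left(-6,6 \right)} \right)}\right)) = - (\left(-1295 + 541\right) + \left(262668 - \left(2 - 6\right)^{2}\right)) = - (-754 + \left(262668 - \left(2 - 6\right)^{2}\right)) = - (-754 + \left(262668 - \left(-4\right)^{2}\right)) = - (-754 + \left(262668 - 16\right)) = - (-754 + 262652) = \left(-1\right) 261898 = -261898$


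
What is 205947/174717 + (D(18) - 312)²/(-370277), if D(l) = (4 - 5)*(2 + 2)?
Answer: 6534544063/7188187401 ≈ 0.90907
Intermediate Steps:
D(l) = -4 (D(l) = -1*4 = -4)
205947/174717 + (D(18) - 312)²/(-370277) = 205947/174717 + (-4 - 312)²/(-370277) = 205947*(1/174717) + (-316)²*(-1/370277) = 22883/19413 + 99856*(-1/370277) = 22883/19413 - 99856/370277 = 6534544063/7188187401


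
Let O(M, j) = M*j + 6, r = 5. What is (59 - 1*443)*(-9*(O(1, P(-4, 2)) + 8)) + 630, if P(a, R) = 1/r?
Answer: 248526/5 ≈ 49705.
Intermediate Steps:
P(a, R) = ⅕ (P(a, R) = 1/5 = ⅕)
O(M, j) = 6 + M*j
(59 - 1*443)*(-9*(O(1, P(-4, 2)) + 8)) + 630 = (59 - 1*443)*(-9*((6 + 1*(⅕)) + 8)) + 630 = (59 - 443)*(-9*((6 + ⅕) + 8)) + 630 = -(-3456)*(31/5 + 8) + 630 = -(-3456)*71/5 + 630 = -384*(-639/5) + 630 = 245376/5 + 630 = 248526/5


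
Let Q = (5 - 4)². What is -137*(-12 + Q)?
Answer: 1507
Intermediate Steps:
Q = 1 (Q = 1² = 1)
-137*(-12 + Q) = -137*(-12 + 1) = -137*(-11) = 1507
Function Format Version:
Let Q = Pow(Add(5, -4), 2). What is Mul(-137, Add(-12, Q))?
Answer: 1507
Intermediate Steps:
Q = 1 (Q = Pow(1, 2) = 1)
Mul(-137, Add(-12, Q)) = Mul(-137, Add(-12, 1)) = Mul(-137, -11) = 1507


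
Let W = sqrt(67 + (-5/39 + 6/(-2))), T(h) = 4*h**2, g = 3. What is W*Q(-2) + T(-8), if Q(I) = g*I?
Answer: 256 - 2*sqrt(97149)/13 ≈ 208.05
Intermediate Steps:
Q(I) = 3*I
W = sqrt(97149)/39 (W = sqrt(67 + (-5*1/39 + 6*(-1/2))) = sqrt(67 + (-5/39 - 3)) = sqrt(67 - 122/39) = sqrt(2491/39) = sqrt(97149)/39 ≈ 7.9920)
W*Q(-2) + T(-8) = (sqrt(97149)/39)*(3*(-2)) + 4*(-8)**2 = (sqrt(97149)/39)*(-6) + 4*64 = -2*sqrt(97149)/13 + 256 = 256 - 2*sqrt(97149)/13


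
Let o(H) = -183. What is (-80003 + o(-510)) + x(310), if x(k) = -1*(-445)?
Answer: -79741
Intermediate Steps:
x(k) = 445
(-80003 + o(-510)) + x(310) = (-80003 - 183) + 445 = -80186 + 445 = -79741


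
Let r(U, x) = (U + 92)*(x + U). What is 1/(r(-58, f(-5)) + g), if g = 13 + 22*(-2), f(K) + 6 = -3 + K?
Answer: -1/2479 ≈ -0.00040339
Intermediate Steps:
f(K) = -9 + K (f(K) = -6 + (-3 + K) = -9 + K)
g = -31 (g = 13 - 44 = -31)
r(U, x) = (92 + U)*(U + x)
1/(r(-58, f(-5)) + g) = 1/(((-58)² + 92*(-58) + 92*(-9 - 5) - 58*(-9 - 5)) - 31) = 1/((3364 - 5336 + 92*(-14) - 58*(-14)) - 31) = 1/((3364 - 5336 - 1288 + 812) - 31) = 1/(-2448 - 31) = 1/(-2479) = -1/2479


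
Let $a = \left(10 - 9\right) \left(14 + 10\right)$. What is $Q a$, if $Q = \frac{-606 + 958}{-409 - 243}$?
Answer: $- \frac{2112}{163} \approx -12.957$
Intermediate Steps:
$Q = - \frac{88}{163}$ ($Q = \frac{352}{-652} = 352 \left(- \frac{1}{652}\right) = - \frac{88}{163} \approx -0.53988$)
$a = 24$ ($a = 1 \cdot 24 = 24$)
$Q a = \left(- \frac{88}{163}\right) 24 = - \frac{2112}{163}$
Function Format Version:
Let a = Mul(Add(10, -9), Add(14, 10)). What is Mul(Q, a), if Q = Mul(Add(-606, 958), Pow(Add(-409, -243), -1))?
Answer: Rational(-2112, 163) ≈ -12.957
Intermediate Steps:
Q = Rational(-88, 163) (Q = Mul(352, Pow(-652, -1)) = Mul(352, Rational(-1, 652)) = Rational(-88, 163) ≈ -0.53988)
a = 24 (a = Mul(1, 24) = 24)
Mul(Q, a) = Mul(Rational(-88, 163), 24) = Rational(-2112, 163)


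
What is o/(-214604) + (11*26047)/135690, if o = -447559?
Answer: 61108487489/14559808380 ≈ 4.1971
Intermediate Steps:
o/(-214604) + (11*26047)/135690 = -447559/(-214604) + (11*26047)/135690 = -447559*(-1/214604) + 286517*(1/135690) = 447559/214604 + 286517/135690 = 61108487489/14559808380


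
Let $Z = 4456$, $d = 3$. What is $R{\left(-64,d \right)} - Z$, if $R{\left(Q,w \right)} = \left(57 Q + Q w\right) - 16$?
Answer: $-8312$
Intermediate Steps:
$R{\left(Q,w \right)} = -16 + 57 Q + Q w$
$R{\left(-64,d \right)} - Z = \left(-16 + 57 \left(-64\right) - 192\right) - 4456 = \left(-16 - 3648 - 192\right) - 4456 = -3856 - 4456 = -8312$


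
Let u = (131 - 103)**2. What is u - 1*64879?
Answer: -64095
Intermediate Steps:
u = 784 (u = 28**2 = 784)
u - 1*64879 = 784 - 1*64879 = 784 - 64879 = -64095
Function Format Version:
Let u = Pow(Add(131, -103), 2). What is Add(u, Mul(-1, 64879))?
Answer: -64095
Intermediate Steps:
u = 784 (u = Pow(28, 2) = 784)
Add(u, Mul(-1, 64879)) = Add(784, Mul(-1, 64879)) = Add(784, -64879) = -64095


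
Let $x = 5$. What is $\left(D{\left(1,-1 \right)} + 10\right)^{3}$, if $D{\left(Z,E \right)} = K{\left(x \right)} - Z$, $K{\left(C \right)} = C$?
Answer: $2744$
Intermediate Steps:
$D{\left(Z,E \right)} = 5 - Z$
$\left(D{\left(1,-1 \right)} + 10\right)^{3} = \left(\left(5 - 1\right) + 10\right)^{3} = \left(4 + 10\right)^{3} = 14^{3} = 2744$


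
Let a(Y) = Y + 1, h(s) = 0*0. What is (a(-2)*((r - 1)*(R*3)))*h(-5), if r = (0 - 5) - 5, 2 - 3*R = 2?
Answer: 0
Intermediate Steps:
h(s) = 0
R = 0 (R = ⅔ - ⅓*2 = ⅔ - ⅔ = 0)
r = -10 (r = -5 - 5 = -10)
a(Y) = 1 + Y
(a(-2)*((r - 1)*(R*3)))*h(-5) = ((1 - 2)*((-10 - 1)*(0*3)))*0 = -(-11)*0*0 = -1*0*0 = 0*0 = 0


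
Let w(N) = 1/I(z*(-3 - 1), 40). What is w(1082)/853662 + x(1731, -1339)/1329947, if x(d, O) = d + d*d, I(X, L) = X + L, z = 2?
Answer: 81899432142875/36330406909248 ≈ 2.2543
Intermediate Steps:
I(X, L) = L + X
w(N) = 1/32 (w(N) = 1/(40 + 2*(-3 - 1)) = 1/(40 + 2*(-4)) = 1/(40 - 8) = 1/32)
x(d, O) = d + d**2
w(1082)/853662 + x(1731, -1339)/1329947 = (1/32)/853662 + (1731*(1 + 1731))/1329947 = (1/32)*(1/853662) + (1731*1732)*(1/1329947) = 1/27317184 + 2998092*(1/1329947) = 1/27317184 + 2998092/1329947 = 81899432142875/36330406909248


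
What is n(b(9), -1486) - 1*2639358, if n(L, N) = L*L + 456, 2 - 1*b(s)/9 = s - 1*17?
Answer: -2630802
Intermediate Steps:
b(s) = 171 - 9*s (b(s) = 18 - 9*(s - 1*17) = 18 - 9*(s - 17) = 18 - 9*(-17 + s) = 18 + (153 - 9*s) = 171 - 9*s)
n(L, N) = 456 + L² (n(L, N) = L² + 456 = 456 + L²)
n(b(9), -1486) - 1*2639358 = (456 + (171 - 9*9)²) - 1*2639358 = (456 + (171 - 81)²) - 2639358 = (456 + 90²) - 2639358 = (456 + 8100) - 2639358 = 8556 - 2639358 = -2630802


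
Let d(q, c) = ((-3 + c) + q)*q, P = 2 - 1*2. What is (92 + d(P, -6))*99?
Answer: 9108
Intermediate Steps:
P = 0 (P = 2 - 2 = 0)
d(q, c) = q*(-3 + c + q) (d(q, c) = (-3 + c + q)*q = q*(-3 + c + q))
(92 + d(P, -6))*99 = (92 + 0*(-3 - 6 + 0))*99 = (92 + 0*(-9))*99 = (92 + 0)*99 = 92*99 = 9108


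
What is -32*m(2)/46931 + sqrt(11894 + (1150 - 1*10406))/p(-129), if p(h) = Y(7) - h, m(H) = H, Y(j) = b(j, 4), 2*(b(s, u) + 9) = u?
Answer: -64/46931 + sqrt(2638)/122 ≈ 0.41963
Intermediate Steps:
b(s, u) = -9 + u/2
Y(j) = -7 (Y(j) = -9 + (1/2)*4 = -9 + 2 = -7)
p(h) = -7 - h
-32*m(2)/46931 + sqrt(11894 + (1150 - 1*10406))/p(-129) = -32*2/46931 + sqrt(11894 + (1150 - 1*10406))/(-7 - 1*(-129)) = -64*1/46931 + sqrt(11894 + (1150 - 10406))/(-7 + 129) = -64/46931 + sqrt(11894 - 9256)/122 = -64/46931 + sqrt(2638)*(1/122) = -64/46931 + sqrt(2638)/122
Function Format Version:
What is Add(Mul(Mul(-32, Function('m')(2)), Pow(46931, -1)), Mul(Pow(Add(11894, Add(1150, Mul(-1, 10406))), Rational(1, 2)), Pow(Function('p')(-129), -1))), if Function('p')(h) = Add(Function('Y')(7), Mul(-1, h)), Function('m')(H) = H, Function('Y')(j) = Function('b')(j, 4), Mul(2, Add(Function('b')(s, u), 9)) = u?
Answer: Add(Rational(-64, 46931), Mul(Rational(1, 122), Pow(2638, Rational(1, 2)))) ≈ 0.41963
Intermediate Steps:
Function('b')(s, u) = Add(-9, Mul(Rational(1, 2), u))
Function('Y')(j) = -7 (Function('Y')(j) = Add(-9, Mul(Rational(1, 2), 4)) = Add(-9, 2) = -7)
Function('p')(h) = Add(-7, Mul(-1, h))
Add(Mul(Mul(-32, Function('m')(2)), Pow(46931, -1)), Mul(Pow(Add(11894, Add(1150, Mul(-1, 10406))), Rational(1, 2)), Pow(Function('p')(-129), -1))) = Add(Mul(Mul(-32, 2), Pow(46931, -1)), Mul(Pow(Add(11894, Add(1150, Mul(-1, 10406))), Rational(1, 2)), Pow(Add(-7, Mul(-1, -129)), -1))) = Add(Mul(-64, Rational(1, 46931)), Mul(Pow(Add(11894, Add(1150, -10406)), Rational(1, 2)), Pow(Add(-7, 129), -1))) = Add(Rational(-64, 46931), Mul(Pow(Add(11894, -9256), Rational(1, 2)), Pow(122, -1))) = Add(Rational(-64, 46931), Mul(Pow(2638, Rational(1, 2)), Rational(1, 122))) = Add(Rational(-64, 46931), Mul(Rational(1, 122), Pow(2638, Rational(1, 2))))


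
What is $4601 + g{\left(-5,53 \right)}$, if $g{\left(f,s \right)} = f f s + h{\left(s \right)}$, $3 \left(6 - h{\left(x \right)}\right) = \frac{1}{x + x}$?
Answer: $\frac{1886375}{318} \approx 5932.0$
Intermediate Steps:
$h{\left(x \right)} = 6 - \frac{1}{6 x}$ ($h{\left(x \right)} = 6 - \frac{1}{3 \left(x + x\right)} = 6 - \frac{1}{3 \cdot 2 x} = 6 - \frac{\frac{1}{2} \frac{1}{x}}{3} = 6 - \frac{1}{6 x}$)
$g{\left(f,s \right)} = 6 - \frac{1}{6 s} + s f^{2}$ ($g{\left(f,s \right)} = f f s + \left(6 - \frac{1}{6 s}\right) = f^{2} s + \left(6 - \frac{1}{6 s}\right) = s f^{2} + \left(6 - \frac{1}{6 s}\right) = 6 - \frac{1}{6 s} + s f^{2}$)
$4601 + g{\left(-5,53 \right)} = 4601 + \left(6 - \frac{1}{6 \cdot 53} + 53 \left(-5\right)^{2}\right) = 4601 + \left(6 - \frac{1}{318} + 53 \cdot 25\right) = 4601 + \left(6 - \frac{1}{318} + 1325\right) = 4601 + \frac{423257}{318} = \frac{1886375}{318}$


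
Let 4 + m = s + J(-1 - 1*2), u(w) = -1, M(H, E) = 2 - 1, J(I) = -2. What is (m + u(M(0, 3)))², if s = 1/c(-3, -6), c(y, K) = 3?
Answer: 400/9 ≈ 44.444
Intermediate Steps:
M(H, E) = 1
s = ⅓ (s = 1/3 = ⅓ ≈ 0.33333)
m = -17/3 (m = -4 + (⅓ - 2) = -4 - 5/3 = -17/3 ≈ -5.6667)
(m + u(M(0, 3)))² = (-17/3 - 1)² = (-20/3)² = 400/9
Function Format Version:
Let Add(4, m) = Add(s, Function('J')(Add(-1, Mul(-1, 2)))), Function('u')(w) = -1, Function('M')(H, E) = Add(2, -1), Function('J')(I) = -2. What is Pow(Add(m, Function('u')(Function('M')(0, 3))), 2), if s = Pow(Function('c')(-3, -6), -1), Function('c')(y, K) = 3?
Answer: Rational(400, 9) ≈ 44.444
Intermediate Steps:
Function('M')(H, E) = 1
s = Rational(1, 3) (s = Pow(3, -1) = Rational(1, 3) ≈ 0.33333)
m = Rational(-17, 3) (m = Add(-4, Add(Rational(1, 3), -2)) = Add(-4, Rational(-5, 3)) = Rational(-17, 3) ≈ -5.6667)
Pow(Add(m, Function('u')(Function('M')(0, 3))), 2) = Pow(Add(Rational(-17, 3), -1), 2) = Pow(Rational(-20, 3), 2) = Rational(400, 9)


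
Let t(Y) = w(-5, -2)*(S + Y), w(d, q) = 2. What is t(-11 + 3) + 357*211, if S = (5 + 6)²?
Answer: 75553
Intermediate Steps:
S = 121 (S = 11² = 121)
t(Y) = 242 + 2*Y (t(Y) = 2*(121 + Y) = 242 + 2*Y)
t(-11 + 3) + 357*211 = (242 + 2*(-11 + 3)) + 357*211 = (242 + 2*(-8)) + 75327 = (242 - 16) + 75327 = 226 + 75327 = 75553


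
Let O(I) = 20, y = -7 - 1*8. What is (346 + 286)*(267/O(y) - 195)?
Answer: -574014/5 ≈ -1.1480e+5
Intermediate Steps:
y = -15 (y = -7 - 8 = -15)
(346 + 286)*(267/O(y) - 195) = (346 + 286)*(267/20 - 195) = 632*(267*(1/20) - 195) = 632*(267/20 - 195) = 632*(-3633/20) = -574014/5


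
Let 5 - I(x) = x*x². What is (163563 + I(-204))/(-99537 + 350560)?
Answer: 8653232/251023 ≈ 34.472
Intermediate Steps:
I(x) = 5 - x³ (I(x) = 5 - x*x² = 5 - x³)
(163563 + I(-204))/(-99537 + 350560) = (163563 + (5 - 1*(-204)³))/(-99537 + 350560) = (163563 + (5 - 1*(-8489664)))/251023 = (163563 + (5 + 8489664))*(1/251023) = (163563 + 8489669)*(1/251023) = 8653232*(1/251023) = 8653232/251023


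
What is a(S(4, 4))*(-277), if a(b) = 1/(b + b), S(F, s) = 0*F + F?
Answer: -277/8 ≈ -34.625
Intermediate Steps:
S(F, s) = F (S(F, s) = 0 + F = F)
a(b) = 1/(2*b)
a(S(4, 4))*(-277) = ((½)/4)*(-277) = ((½)*(¼))*(-277) = (⅛)*(-277) = -277/8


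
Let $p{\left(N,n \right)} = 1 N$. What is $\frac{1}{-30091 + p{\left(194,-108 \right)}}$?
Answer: $- \frac{1}{29897} \approx -3.3448 \cdot 10^{-5}$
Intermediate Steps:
$p{\left(N,n \right)} = N$
$\frac{1}{-30091 + p{\left(194,-108 \right)}} = \frac{1}{-30091 + 194} = \frac{1}{-29897} = - \frac{1}{29897}$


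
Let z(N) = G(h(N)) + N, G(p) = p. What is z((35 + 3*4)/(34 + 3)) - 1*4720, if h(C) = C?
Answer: -174546/37 ≈ -4717.5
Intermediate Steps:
z(N) = 2*N (z(N) = N + N = 2*N)
z((35 + 3*4)/(34 + 3)) - 1*4720 = 2*((35 + 3*4)/(34 + 3)) - 1*4720 = 2*((35 + 12)/37) - 4720 = 2*(47*(1/37)) - 4720 = 2*(47/37) - 4720 = 94/37 - 4720 = -174546/37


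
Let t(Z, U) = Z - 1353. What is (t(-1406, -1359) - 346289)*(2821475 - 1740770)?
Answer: -377217918840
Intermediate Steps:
t(Z, U) = -1353 + Z
(t(-1406, -1359) - 346289)*(2821475 - 1740770) = ((-1353 - 1406) - 346289)*(2821475 - 1740770) = (-2759 - 346289)*1080705 = -349048*1080705 = -377217918840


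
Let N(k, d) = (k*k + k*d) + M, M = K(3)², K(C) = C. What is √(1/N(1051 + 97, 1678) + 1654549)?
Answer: √1934940544002659462/1081419 ≈ 1286.3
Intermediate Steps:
M = 9 (M = 3² = 9)
N(k, d) = 9 + k² + d*k (N(k, d) = (k*k + k*d) + 9 = (k² + d*k) + 9 = 9 + k² + d*k)
√(1/N(1051 + 97, 1678) + 1654549) = √(1/(9 + (1051 + 97)² + 1678*(1051 + 97)) + 1654549) = √(1/(9 + 1148² + 1678*1148) + 1654549) = √(1/(9 + 1317904 + 1926344) + 1654549) = √(1/3244257 + 1654549) = √(5367782175094/3244257) = √1934940544002659462/1081419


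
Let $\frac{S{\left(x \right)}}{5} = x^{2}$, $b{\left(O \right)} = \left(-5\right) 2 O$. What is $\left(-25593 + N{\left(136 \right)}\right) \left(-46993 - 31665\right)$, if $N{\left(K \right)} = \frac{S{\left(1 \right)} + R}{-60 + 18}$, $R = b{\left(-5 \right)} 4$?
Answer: $\frac{42283040519}{21} \approx 2.0135 \cdot 10^{9}$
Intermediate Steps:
$b{\left(O \right)} = - 10 O$
$S{\left(x \right)} = 5 x^{2}$
$R = 200$ ($R = \left(-10\right) \left(-5\right) 4 = 50 \cdot 4 = 200$)
$N{\left(K \right)} = - \frac{205}{42}$ ($N{\left(K \right)} = \frac{5 \cdot 1^{2} + 200}{-60 + 18} = \frac{5 \cdot 1 + 200}{-42} = \left(5 + 200\right) \left(- \frac{1}{42}\right) = 205 \left(- \frac{1}{42}\right) = - \frac{205}{42}$)
$\left(-25593 + N{\left(136 \right)}\right) \left(-46993 - 31665\right) = \left(-25593 - \frac{205}{42}\right) \left(-46993 - 31665\right) = \left(- \frac{1075111}{42}\right) \left(-78658\right) = \frac{42283040519}{21}$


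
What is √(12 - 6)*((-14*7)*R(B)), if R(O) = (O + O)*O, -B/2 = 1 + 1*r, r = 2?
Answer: -7056*√6 ≈ -17284.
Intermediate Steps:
B = -6 (B = -2*(1 + 1*2) = -2*(1 + 2) = -2*3 = -6)
R(O) = 2*O² (R(O) = (2*O)*O = 2*O²)
√(12 - 6)*((-14*7)*R(B)) = √(12 - 6)*((-14*7)*(2*(-6)²)) = √6*(-196*36) = √6*(-98*72) = √6*(-7056) = -7056*√6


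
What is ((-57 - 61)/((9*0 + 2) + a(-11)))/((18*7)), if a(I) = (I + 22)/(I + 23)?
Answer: -236/735 ≈ -0.32109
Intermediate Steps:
a(I) = (22 + I)/(23 + I)
((-57 - 61)/((9*0 + 2) + a(-11)))/((18*7)) = ((-57 - 61)/((9*0 + 2) + (22 - 11)/(23 - 11)))/((18*7)) = -118/((0 + 2) + 11/12)/126 = -118/(2 + (1/12)*11)*(1/126) = -118/(2 + 11/12)*(1/126) = -118/35/12*(1/126) = -118*12/35*(1/126) = -1416/35*1/126 = -236/735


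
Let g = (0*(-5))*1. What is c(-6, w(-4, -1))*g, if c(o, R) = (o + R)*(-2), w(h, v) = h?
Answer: 0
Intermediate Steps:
g = 0 (g = 0*1 = 0)
c(o, R) = -2*R - 2*o (c(o, R) = (R + o)*(-2) = -2*R - 2*o)
c(-6, w(-4, -1))*g = (-2*(-4) - 2*(-6))*0 = (8 + 12)*0 = 20*0 = 0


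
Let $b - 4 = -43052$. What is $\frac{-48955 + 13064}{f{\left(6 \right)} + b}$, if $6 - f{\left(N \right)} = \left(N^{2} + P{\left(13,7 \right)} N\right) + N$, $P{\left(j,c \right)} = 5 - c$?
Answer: $\frac{35891}{43072} \approx 0.83328$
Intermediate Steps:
$b = -43048$ ($b = 4 - 43052 = -43048$)
$f{\left(N \right)} = 6 + N - N^{2}$ ($f{\left(N \right)} = 6 - \left(\left(N^{2} + \left(5 - 7\right) N\right) + N\right) = 6 - \left(\left(N^{2} - 2 N\right) + N\right) = 6 - \left(N^{2} - N\right) = 6 + N - N^{2}$)
$\frac{-48955 + 13064}{f{\left(6 \right)} + b} = \frac{-48955 + 13064}{\left(6 + 6 - 6^{2}\right) - 43048} = - \frac{35891}{\left(6 + 6 - 36\right) - 43048} = - \frac{35891}{-24 - 43048} = - \frac{35891}{-43072} = \left(-35891\right) \left(- \frac{1}{43072}\right) = \frac{35891}{43072}$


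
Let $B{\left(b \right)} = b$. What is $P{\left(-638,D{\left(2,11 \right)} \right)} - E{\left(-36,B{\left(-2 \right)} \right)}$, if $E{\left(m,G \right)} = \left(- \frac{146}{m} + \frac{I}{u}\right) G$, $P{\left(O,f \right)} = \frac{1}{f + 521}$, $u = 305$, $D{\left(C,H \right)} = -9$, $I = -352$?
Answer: $\frac{8158393}{1405440} \approx 5.8049$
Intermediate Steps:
$P{\left(O,f \right)} = \frac{1}{521 + f}$
$E{\left(m,G \right)} = G \left(- \frac{352}{305} - \frac{146}{m}\right)$ ($E{\left(m,G \right)} = \left(- \frac{146}{m} - \frac{352}{305}\right) G = \left(- \frac{352}{305} - \frac{146}{m}\right) G = G \left(- \frac{352}{305} - \frac{146}{m}\right)$)
$P{\left(-638,D{\left(2,11 \right)} \right)} - E{\left(-36,B{\left(-2 \right)} \right)} = \frac{1}{521 - 9} - \left(\left(- \frac{352}{305}\right) \left(-2\right) - - \frac{292}{-36}\right) = \frac{1}{512} - \left(\frac{704}{305} - \left(-292\right) \left(- \frac{1}{36}\right)\right) = \frac{1}{512} - \left(\frac{704}{305} - \frac{73}{9}\right) = \frac{1}{512} - - \frac{15929}{2745} = \frac{1}{512} + \frac{15929}{2745} = \frac{8158393}{1405440}$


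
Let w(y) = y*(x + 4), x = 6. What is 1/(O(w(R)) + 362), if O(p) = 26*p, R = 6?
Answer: 1/1922 ≈ 0.00052029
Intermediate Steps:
w(y) = 10*y (w(y) = y*(6 + 4) = y*10 = 10*y)
1/(O(w(R)) + 362) = 1/(26*(10*6) + 362) = 1/(26*60 + 362) = 1/(1560 + 362) = 1/1922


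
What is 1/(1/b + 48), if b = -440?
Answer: 440/21119 ≈ 0.020834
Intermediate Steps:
1/(1/b + 48) = 1/(1/(-440) + 48) = 1/(-1/440 + 48) = 1/(21119/440) = 440/21119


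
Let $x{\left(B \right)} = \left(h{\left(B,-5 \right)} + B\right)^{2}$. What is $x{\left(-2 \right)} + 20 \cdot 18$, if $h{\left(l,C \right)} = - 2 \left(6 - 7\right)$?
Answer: $360$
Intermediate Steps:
$h{\left(l,C \right)} = 2$ ($h{\left(l,C \right)} = - 2 \left(6 - 7\right) = \left(-2\right) \left(-1\right) = 2$)
$x{\left(B \right)} = \left(2 + B\right)^{2}$
$x{\left(-2 \right)} + 20 \cdot 18 = \left(2 - 2\right)^{2} + 20 \cdot 18 = 0^{2} + 360 = 0 + 360 = 360$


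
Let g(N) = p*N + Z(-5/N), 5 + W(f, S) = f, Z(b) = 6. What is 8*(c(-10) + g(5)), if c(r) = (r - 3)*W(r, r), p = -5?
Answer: 1408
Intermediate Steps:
W(f, S) = -5 + f
g(N) = 6 - 5*N (g(N) = -5*N + 6 = 6 - 5*N)
c(r) = (-5 + r)*(-3 + r) (c(r) = (r - 3)*(-5 + r) = (-3 + r)*(-5 + r) = (-5 + r)*(-3 + r))
8*(c(-10) + g(5)) = 8*((-5 - 10)*(-3 - 10) + (6 - 5*5)) = 8*(-15*(-13) + (6 - 25)) = 8*(195 - 19) = 8*176 = 1408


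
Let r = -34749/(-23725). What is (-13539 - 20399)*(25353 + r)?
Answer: -1570375674324/1825 ≈ -8.6048e+8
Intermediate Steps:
r = 2673/1825 (r = -34749*(-1/23725) = 2673/1825 ≈ 1.4647)
(-13539 - 20399)*(25353 + r) = (-13539 - 20399)*(25353 + 2673/1825) = -33938*46271898/1825 = -1570375674324/1825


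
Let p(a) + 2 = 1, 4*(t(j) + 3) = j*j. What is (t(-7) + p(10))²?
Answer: 1089/16 ≈ 68.063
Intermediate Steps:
t(j) = -3 + j²/4 (t(j) = -3 + (j*j)/4 = -3 + j²/4)
p(a) = -1 (p(a) = -2 + 1 = -1)
(t(-7) + p(10))² = ((-3 + (¼)*(-7)²) - 1)² = ((-3 + (¼)*49) - 1)² = ((-3 + 49/4) - 1)² = (37/4 - 1)² = (33/4)² = 1089/16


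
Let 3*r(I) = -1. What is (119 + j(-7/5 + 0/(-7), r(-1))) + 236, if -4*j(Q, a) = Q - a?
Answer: 5329/15 ≈ 355.27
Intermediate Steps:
r(I) = -⅓ (r(I) = (⅓)*(-1) = -⅓)
j(Q, a) = -Q/4 + a/4 (j(Q, a) = -(Q - a)/4 = -Q/4 + a/4)
(119 + j(-7/5 + 0/(-7), r(-1))) + 236 = (119 + (-(-7/5 + 0/(-7))/4 + (¼)*(-⅓))) + 236 = (119 + (-(-7*⅕ + 0*(-⅐))/4 - 1/12)) + 236 = (119 + (-(-7/5 + 0)/4 - 1/12)) + 236 = (119 + (-¼*(-7/5) - 1/12)) + 236 = (119 + (7/20 - 1/12)) + 236 = (119 + 4/15) + 236 = 1789/15 + 236 = 5329/15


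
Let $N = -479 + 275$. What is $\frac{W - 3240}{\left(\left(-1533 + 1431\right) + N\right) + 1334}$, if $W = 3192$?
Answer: $- \frac{12}{257} \approx -0.046693$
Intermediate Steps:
$N = -204$
$\frac{W - 3240}{\left(\left(-1533 + 1431\right) + N\right) + 1334} = \frac{3192 - 3240}{\left(\left(-1533 + 1431\right) - 204\right) + 1334} = - \frac{48}{\left(-102 - 204\right) + 1334} = - \frac{48}{-306 + 1334} = - \frac{48}{1028} = \left(-48\right) \frac{1}{1028} = - \frac{12}{257}$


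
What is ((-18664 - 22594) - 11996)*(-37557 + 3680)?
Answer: 1804085758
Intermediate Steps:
((-18664 - 22594) - 11996)*(-37557 + 3680) = (-41258 - 11996)*(-33877) = -53254*(-33877) = 1804085758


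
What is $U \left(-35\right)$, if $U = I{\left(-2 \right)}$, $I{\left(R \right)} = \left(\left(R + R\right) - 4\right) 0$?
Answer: $0$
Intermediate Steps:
$I{\left(R \right)} = 0$ ($I{\left(R \right)} = \left(2 R - 4\right) 0 = \left(-4 + 2 R\right) 0 = 0$)
$U = 0$
$U \left(-35\right) = 0 \left(-35\right) = 0$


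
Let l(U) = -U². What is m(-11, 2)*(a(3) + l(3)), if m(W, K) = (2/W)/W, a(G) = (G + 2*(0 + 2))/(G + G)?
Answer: -47/363 ≈ -0.12948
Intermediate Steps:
a(G) = (4 + G)/(2*G) (a(G) = (G + 2*2)/((2*G)) = (G + 4)*(1/(2*G)) = (4 + G)*(1/(2*G)) = (4 + G)/(2*G))
m(W, K) = 2/W²
m(-11, 2)*(a(3) + l(3)) = (2/(-11)²)*((½)*(4 + 3)/3 - 1*3²) = (2*(1/121))*((½)*(⅓)*7 - 1*9) = 2*(7/6 - 9)/121 = (2/121)*(-47/6) = -47/363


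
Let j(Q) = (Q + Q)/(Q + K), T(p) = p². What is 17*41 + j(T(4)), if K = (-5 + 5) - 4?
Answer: 2099/3 ≈ 699.67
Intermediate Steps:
K = -4 (K = 0 - 4 = -4)
j(Q) = 2*Q/(-4 + Q) (j(Q) = (Q + Q)/(Q - 4) = (2*Q)/(-4 + Q) = 2*Q/(-4 + Q))
17*41 + j(T(4)) = 17*41 + 2*4²/(-4 + 4²) = 697 + 2*16/(-4 + 16) = 697 + 2*16/12 = 697 + 2*16*(1/12) = 697 + 8/3 = 2099/3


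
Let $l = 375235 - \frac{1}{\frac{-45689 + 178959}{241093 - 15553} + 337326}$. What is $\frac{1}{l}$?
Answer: $\frac{7608063931}{2854811869126231} \approx 2.665 \cdot 10^{-6}$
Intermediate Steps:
$l = \frac{2854811869126231}{7608063931}$ ($l = 375235 - \frac{1}{\frac{133270}{225540} + 337326} = 375235 - \frac{1}{133270 \cdot \frac{1}{225540} + 337326} = 375235 - \frac{1}{\frac{13327}{22554} + 337326} = 375235 - \frac{1}{\frac{7608063931}{22554}} = 375235 - \frac{22554}{7608063931} = \frac{2854811869126231}{7608063931} \approx 3.7524 \cdot 10^{5}$)
$\frac{1}{l} = \frac{1}{\frac{2854811869126231}{7608063931}} = \frac{7608063931}{2854811869126231}$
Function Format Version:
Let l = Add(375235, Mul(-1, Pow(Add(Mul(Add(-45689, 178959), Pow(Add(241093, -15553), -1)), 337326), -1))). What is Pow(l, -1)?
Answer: Rational(7608063931, 2854811869126231) ≈ 2.6650e-6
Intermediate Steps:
l = Rational(2854811869126231, 7608063931) (l = Add(375235, Mul(-1, Pow(Add(Mul(133270, Pow(225540, -1)), 337326), -1))) = Add(375235, Mul(-1, Pow(Add(Mul(133270, Rational(1, 225540)), 337326), -1))) = Add(375235, Mul(-1, Pow(Add(Rational(13327, 22554), 337326), -1))) = Add(375235, Mul(-1, Pow(Rational(7608063931, 22554), -1))) = Add(375235, Mul(-1, Rational(22554, 7608063931))) = Add(375235, Rational(-22554, 7608063931)) = Rational(2854811869126231, 7608063931) ≈ 3.7524e+5)
Pow(l, -1) = Pow(Rational(2854811869126231, 7608063931), -1) = Rational(7608063931, 2854811869126231)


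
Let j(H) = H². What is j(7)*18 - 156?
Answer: 726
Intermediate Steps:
j(7)*18 - 156 = 7²*18 - 156 = 49*18 - 156 = 882 - 156 = 726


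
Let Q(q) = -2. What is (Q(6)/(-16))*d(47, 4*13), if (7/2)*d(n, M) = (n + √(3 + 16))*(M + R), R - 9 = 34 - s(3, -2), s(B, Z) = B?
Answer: 1081/7 + 23*√19/7 ≈ 168.75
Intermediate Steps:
R = 40 (R = 9 + (34 - 1*3) = 9 + (34 - 3) = 9 + 31 = 40)
d(n, M) = 2*(40 + M)*(n + √19)/7 (d(n, M) = 2*((n + √(3 + 16))*(M + 40))/7 = 2*((n + √19)*(40 + M))/7 = 2*((40 + M)*(n + √19))/7 = 2*(40 + M)*(n + √19)/7)
(Q(6)/(-16))*d(47, 4*13) = (-2/(-16))*((80/7)*47 + 80*√19/7 + (2/7)*(4*13)*47 + 2*(4*13)*√19/7) = (-2*(-1/16))*(3760/7 + 80*√19/7 + (2/7)*52*47 + (2/7)*52*√19) = (3760/7 + 80*√19/7 + 4888/7 + 104*√19/7)/8 = (8648/7 + 184*√19/7)/8 = 1081/7 + 23*√19/7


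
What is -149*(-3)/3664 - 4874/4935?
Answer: -15652391/18081840 ≈ -0.86564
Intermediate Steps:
-149*(-3)/3664 - 4874/4935 = 447*(1/3664) - 4874*1/4935 = 447/3664 - 4874/4935 = -15652391/18081840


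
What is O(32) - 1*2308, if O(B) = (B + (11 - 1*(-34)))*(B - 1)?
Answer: 79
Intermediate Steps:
O(B) = (-1 + B)*(45 + B) (O(B) = (B + (11 + 34))*(-1 + B) = (B + 45)*(-1 + B) = (45 + B)*(-1 + B) = (-1 + B)*(45 + B))
O(32) - 1*2308 = (-45 + 32² + 44*32) - 1*2308 = (-45 + 1024 + 1408) - 2308 = 2387 - 2308 = 79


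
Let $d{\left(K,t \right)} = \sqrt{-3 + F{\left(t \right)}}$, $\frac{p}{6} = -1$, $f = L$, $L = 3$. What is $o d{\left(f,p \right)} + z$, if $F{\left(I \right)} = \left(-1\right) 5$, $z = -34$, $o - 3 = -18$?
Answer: $-34 - 30 i \sqrt{2} \approx -34.0 - 42.426 i$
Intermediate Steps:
$o = -15$ ($o = 3 - 18 = -15$)
$F{\left(I \right)} = -5$
$f = 3$
$p = -6$ ($p = 6 \left(-1\right) = -6$)
$d{\left(K,t \right)} = 2 i \sqrt{2}$ ($d{\left(K,t \right)} = \sqrt{-3 - 5} = \sqrt{-8} = 2 i \sqrt{2}$)
$o d{\left(f,p \right)} + z = - 15 \cdot 2 i \sqrt{2} - 34 = - 30 i \sqrt{2} - 34 = -34 - 30 i \sqrt{2}$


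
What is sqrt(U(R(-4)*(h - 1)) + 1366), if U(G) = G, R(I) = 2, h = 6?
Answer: 4*sqrt(86) ≈ 37.094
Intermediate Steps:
sqrt(U(R(-4)*(h - 1)) + 1366) = sqrt(2*(6 - 1) + 1366) = sqrt(2*5 + 1366) = sqrt(10 + 1366) = sqrt(1376) = 4*sqrt(86)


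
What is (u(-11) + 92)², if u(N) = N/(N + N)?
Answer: 34225/4 ≈ 8556.3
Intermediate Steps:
u(N) = ½ (u(N) = N/((2*N)) = (1/(2*N))*N = ½)
(u(-11) + 92)² = (½ + 92)² = (185/2)² = 34225/4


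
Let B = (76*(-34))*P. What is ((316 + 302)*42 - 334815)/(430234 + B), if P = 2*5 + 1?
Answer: -308859/401810 ≈ -0.76867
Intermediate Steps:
P = 11 (P = 10 + 1 = 11)
B = -28424 (B = (76*(-34))*11 = -2584*11 = -28424)
((316 + 302)*42 - 334815)/(430234 + B) = ((316 + 302)*42 - 334815)/(430234 - 28424) = (618*42 - 334815)/401810 = (25956 - 334815)*(1/401810) = -308859*1/401810 = -308859/401810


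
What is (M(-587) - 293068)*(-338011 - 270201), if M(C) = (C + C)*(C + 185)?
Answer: -108796962560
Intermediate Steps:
M(C) = 2*C*(185 + C) (M(C) = (2*C)*(185 + C) = 2*C*(185 + C))
(M(-587) - 293068)*(-338011 - 270201) = (2*(-587)*(185 - 587) - 293068)*(-338011 - 270201) = (2*(-587)*(-402) - 293068)*(-608212) = (471948 - 293068)*(-608212) = 178880*(-608212) = -108796962560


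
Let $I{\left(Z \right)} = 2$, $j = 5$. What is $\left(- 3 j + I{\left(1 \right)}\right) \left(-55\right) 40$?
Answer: $28600$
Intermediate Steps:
$\left(- 3 j + I{\left(1 \right)}\right) \left(-55\right) 40 = \left(\left(-3\right) 5 + 2\right) \left(-55\right) 40 = \left(-15 + 2\right) \left(-55\right) 40 = \left(-13\right) \left(-55\right) 40 = 715 \cdot 40 = 28600$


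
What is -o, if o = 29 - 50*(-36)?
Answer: -1829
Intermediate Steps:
o = 1829 (o = 29 + 1800 = 1829)
-o = -1*1829 = -1829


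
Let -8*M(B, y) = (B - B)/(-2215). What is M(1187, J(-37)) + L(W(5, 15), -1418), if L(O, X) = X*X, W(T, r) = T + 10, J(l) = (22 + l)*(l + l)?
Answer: 2010724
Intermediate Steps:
J(l) = 2*l*(22 + l) (J(l) = (22 + l)*(2*l) = 2*l*(22 + l))
M(B, y) = 0 (M(B, y) = -(B - B)/(8*(-2215)) = -0*(-1)/2215 = -⅛*0 = 0)
W(T, r) = 10 + T
L(O, X) = X²
M(1187, J(-37)) + L(W(5, 15), -1418) = 0 + (-1418)² = 0 + 2010724 = 2010724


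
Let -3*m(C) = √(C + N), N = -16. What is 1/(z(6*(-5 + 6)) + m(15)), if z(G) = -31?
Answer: -279/8650 + 3*I/8650 ≈ -0.032254 + 0.00034682*I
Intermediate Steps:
m(C) = -√(-16 + C)/3 (m(C) = -√(C - 16)/3 = -√(-16 + C)/3)
1/(z(6*(-5 + 6)) + m(15)) = 1/(-31 - √(-16 + 15)/3) = 1/(-31 - I/3) = 9*(-31 + I/3)/8650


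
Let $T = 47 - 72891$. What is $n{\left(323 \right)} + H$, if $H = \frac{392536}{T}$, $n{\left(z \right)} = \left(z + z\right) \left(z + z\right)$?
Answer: $\frac{7599643542}{18211} \approx 4.1731 \cdot 10^{5}$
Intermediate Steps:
$T = -72844$ ($T = 47 - 72891 = -72844$)
$n{\left(z \right)} = 4 z^{2}$ ($n{\left(z \right)} = 2 z 2 z = 4 z^{2}$)
$H = - \frac{98134}{18211}$ ($H = \frac{392536}{-72844} = 392536 \left(- \frac{1}{72844}\right) = - \frac{98134}{18211} \approx -5.3887$)
$n{\left(323 \right)} + H = 4 \cdot 323^{2} - \frac{98134}{18211} = 4 \cdot 104329 - \frac{98134}{18211} = 417316 - \frac{98134}{18211} = \frac{7599643542}{18211}$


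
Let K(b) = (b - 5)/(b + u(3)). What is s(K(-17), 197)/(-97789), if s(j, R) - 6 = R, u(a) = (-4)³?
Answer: -203/97789 ≈ -0.0020759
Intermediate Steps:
u(a) = -64
K(b) = (-5 + b)/(-64 + b) (K(b) = (b - 5)/(b - 64) = (-5 + b)/(-64 + b))
s(j, R) = 6 + R
s(K(-17), 197)/(-97789) = (6 + 197)/(-97789) = 203*(-1/97789) = -203/97789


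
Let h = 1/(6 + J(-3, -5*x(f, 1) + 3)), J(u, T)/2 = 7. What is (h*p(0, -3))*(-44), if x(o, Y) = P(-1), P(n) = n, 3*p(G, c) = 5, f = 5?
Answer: -11/3 ≈ -3.6667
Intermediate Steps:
p(G, c) = 5/3 (p(G, c) = (1/3)*5 = 5/3)
x(o, Y) = -1
J(u, T) = 14 (J(u, T) = 2*7 = 14)
h = 1/20 (h = 1/(6 + 14) = 1/20 ≈ 0.050000)
(h*p(0, -3))*(-44) = ((1/20)*(5/3))*(-44) = (1/12)*(-44) = -11/3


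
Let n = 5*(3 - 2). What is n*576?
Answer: 2880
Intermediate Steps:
n = 5 (n = 5*1 = 5)
n*576 = 5*576 = 2880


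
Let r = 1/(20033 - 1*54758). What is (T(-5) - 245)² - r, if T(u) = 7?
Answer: 1966962901/34725 ≈ 56644.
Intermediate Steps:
r = -1/34725 (r = 1/(20033 - 54758) = 1/(-34725) = -1/34725 ≈ -2.8798e-5)
(T(-5) - 245)² - r = (7 - 245)² - 1*(-1/34725) = (-238)² + 1/34725 = 56644 + 1/34725 = 1966962901/34725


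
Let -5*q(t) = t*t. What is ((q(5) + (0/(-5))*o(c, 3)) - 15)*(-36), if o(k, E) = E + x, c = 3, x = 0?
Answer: 720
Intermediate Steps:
o(k, E) = E (o(k, E) = E + 0 = E)
q(t) = -t**2/5 (q(t) = -t*t/5 = -t**2/5)
((q(5) + (0/(-5))*o(c, 3)) - 15)*(-36) = ((-1/5*5**2 + (0/(-5))*3) - 15)*(-36) = ((-1/5*25 + (0*(-1/5))*3) - 15)*(-36) = ((-5 + 0*3) - 15)*(-36) = ((-5 + 0) - 15)*(-36) = (-5 - 15)*(-36) = -20*(-36) = 720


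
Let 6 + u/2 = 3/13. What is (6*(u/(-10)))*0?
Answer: 0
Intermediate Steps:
u = -150/13 (u = -12 + 2*(3/13) = -12 + 6/13 = -150/13 ≈ -11.538)
(6*(u/(-10)))*0 = (6*(-150/13/(-10)))*0 = (6*(-150/13*(-⅒)))*0 = (6*(15/13))*0 = (90/13)*0 = 0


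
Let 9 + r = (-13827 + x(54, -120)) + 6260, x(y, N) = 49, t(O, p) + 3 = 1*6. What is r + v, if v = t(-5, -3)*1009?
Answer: -4500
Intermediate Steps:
t(O, p) = 3 (t(O, p) = -3 + 1*6 = -3 + 6 = 3)
r = -7527 (r = -9 + ((-13827 + 49) + 6260) = -9 + (-13778 + 6260) = -9 - 7518 = -7527)
v = 3027 (v = 3*1009 = 3027)
r + v = -7527 + 3027 = -4500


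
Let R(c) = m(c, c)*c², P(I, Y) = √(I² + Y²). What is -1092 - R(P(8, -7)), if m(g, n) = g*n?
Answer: -13861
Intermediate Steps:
R(c) = c⁴ (R(c) = (c*c)*c² = c²*c² = c⁴)
-1092 - R(P(8, -7)) = -1092 - (√(8² + (-7)²))⁴ = -1092 - (√(64 + 49))⁴ = -1092 - (√113)⁴ = -1092 - 1*12769 = -1092 - 12769 = -13861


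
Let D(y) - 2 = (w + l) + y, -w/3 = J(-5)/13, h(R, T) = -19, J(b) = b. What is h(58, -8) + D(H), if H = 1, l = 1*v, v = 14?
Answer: -11/13 ≈ -0.84615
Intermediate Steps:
l = 14 (l = 1*14 = 14)
w = 15/13 (w = -(-15)/13 = -3*(-5/13) = 15/13 ≈ 1.1538)
D(y) = 223/13 + y (D(y) = 2 + ((15/13 + 14) + y) = 2 + (197/13 + y) = 223/13 + y)
h(58, -8) + D(H) = -19 + (223/13 + 1) = -19 + 236/13 = -11/13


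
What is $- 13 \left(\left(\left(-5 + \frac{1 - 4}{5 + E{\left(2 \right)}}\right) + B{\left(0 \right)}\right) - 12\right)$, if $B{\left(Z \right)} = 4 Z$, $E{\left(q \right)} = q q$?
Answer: $\frac{676}{3} \approx 225.33$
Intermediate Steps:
$E{\left(q \right)} = q^{2}$
$- 13 \left(\left(\left(-5 + \frac{1 - 4}{5 + E{\left(2 \right)}}\right) + B{\left(0 \right)}\right) - 12\right) = - 13 \left(\left(\left(-5 + \frac{1 - 4}{5 + 2^{2}}\right) + 4 \cdot 0\right) - 12\right) = - 13 \left(\left(\left(-5 - \frac{3}{5 + 4}\right) + 0\right) - 12\right) = - 13 \left(\left(\left(-5 - \frac{3}{9}\right) + 0\right) - 12\right) = - 13 \left(\left(\left(-5 - \frac{1}{3}\right) + 0\right) - 12\right) = - 13 \left(\left(- \frac{16}{3} + 0\right) - 12\right) = - 13 \left(- \frac{16}{3} - 12\right) = \left(-13\right) \left(- \frac{52}{3}\right) = \frac{676}{3}$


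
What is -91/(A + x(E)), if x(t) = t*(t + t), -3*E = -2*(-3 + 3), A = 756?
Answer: -13/108 ≈ -0.12037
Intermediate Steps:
E = 0 (E = -(-2)*(-3 + 3)/3 = -(-2)*0/3 = -1/3*0 = 0)
x(t) = 2*t**2 (x(t) = t*(2*t) = 2*t**2)
-91/(A + x(E)) = -91/(756 + 2*0**2) = -91/(756 + 2*0) = -91/(756 + 0) = -91/756 = -91*1/756 = -13/108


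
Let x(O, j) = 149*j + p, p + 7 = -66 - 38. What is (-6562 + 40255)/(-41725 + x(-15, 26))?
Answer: -11231/12654 ≈ -0.88755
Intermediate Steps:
p = -111 (p = -7 + (-66 - 38) = -7 - 104 = -111)
x(O, j) = -111 + 149*j (x(O, j) = 149*j - 111 = -111 + 149*j)
(-6562 + 40255)/(-41725 + x(-15, 26)) = (-6562 + 40255)/(-41725 + (-111 + 149*26)) = 33693/(-41725 + (-111 + 3874)) = 33693/(-41725 + 3763) = 33693/(-37962) = 33693*(-1/37962) = -11231/12654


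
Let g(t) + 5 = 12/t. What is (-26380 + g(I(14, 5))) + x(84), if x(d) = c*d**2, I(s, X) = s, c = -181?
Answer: -9124641/7 ≈ -1.3035e+6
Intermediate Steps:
x(d) = -181*d**2
g(t) = -5 + 12/t
(-26380 + g(I(14, 5))) + x(84) = (-26380 + (-5 + 12/14)) - 181*84**2 = (-26380 + (-5 + 12*(1/14))) - 181*7056 = (-26380 + (-5 + 6/7)) - 1277136 = (-26380 - 29/7) - 1277136 = -184689/7 - 1277136 = -9124641/7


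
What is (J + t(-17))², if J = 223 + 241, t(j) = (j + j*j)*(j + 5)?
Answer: 7840000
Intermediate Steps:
t(j) = (5 + j)*(j + j²) (t(j) = (j + j²)*(5 + j) = (5 + j)*(j + j²))
J = 464
(J + t(-17))² = (464 - 17*(5 + (-17)² + 6*(-17)))² = (464 - 17*(5 + 289 - 102))² = (464 - 17*192)² = (464 - 3264)² = (-2800)² = 7840000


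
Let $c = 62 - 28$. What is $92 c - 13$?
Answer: $3115$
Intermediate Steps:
$c = 34$ ($c = 62 - 28 = 34$)
$92 c - 13 = 92 \cdot 34 - 13 = 3128 - 13 = 3115$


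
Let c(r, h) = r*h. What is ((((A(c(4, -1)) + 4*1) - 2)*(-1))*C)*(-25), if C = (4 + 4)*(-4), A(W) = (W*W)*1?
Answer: -14400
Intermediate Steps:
c(r, h) = h*r
A(W) = W**2 (A(W) = W**2*1 = W**2)
C = -32 (C = 8*(-4) = -32)
((((A(c(4, -1)) + 4*1) - 2)*(-1))*C)*(-25) = (((((-1*4)**2 + 4*1) - 2)*(-1))*(-32))*(-25) = (((((-4)**2 + 4) - 2)*(-1))*(-32))*(-25) = ((((16 + 4) - 2)*(-1))*(-32))*(-25) = (((20 - 2)*(-1))*(-32))*(-25) = ((18*(-1))*(-32))*(-25) = -18*(-32)*(-25) = 576*(-25) = -14400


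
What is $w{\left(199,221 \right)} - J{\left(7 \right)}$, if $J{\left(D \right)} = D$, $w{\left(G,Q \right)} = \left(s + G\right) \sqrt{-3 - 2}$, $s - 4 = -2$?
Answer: $-7 + 201 i \sqrt{5} \approx -7.0 + 449.45 i$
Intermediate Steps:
$s = 2$ ($s = 4 - 2 = 2$)
$w{\left(G,Q \right)} = i \sqrt{5} \left(2 + G\right)$ ($w{\left(G,Q \right)} = \left(2 + G\right) \sqrt{-3 - 2} = \left(2 + G\right) \sqrt{-5} = \left(2 + G\right) i \sqrt{5} = i \sqrt{5} \left(2 + G\right)$)
$w{\left(199,221 \right)} - J{\left(7 \right)} = i \sqrt{5} \left(2 + 199\right) - 7 = i \sqrt{5} \cdot 201 - 7 = 201 i \sqrt{5} - 7 = -7 + 201 i \sqrt{5}$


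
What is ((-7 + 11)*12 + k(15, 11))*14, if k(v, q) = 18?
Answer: 924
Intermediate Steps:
((-7 + 11)*12 + k(15, 11))*14 = ((-7 + 11)*12 + 18)*14 = (4*12 + 18)*14 = (48 + 18)*14 = 66*14 = 924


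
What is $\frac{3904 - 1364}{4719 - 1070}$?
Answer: $\frac{2540}{3649} \approx 0.69608$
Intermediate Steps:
$\frac{3904 - 1364}{4719 - 1070} = \frac{2540}{3649}$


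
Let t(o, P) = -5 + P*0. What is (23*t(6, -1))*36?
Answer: -4140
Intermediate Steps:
t(o, P) = -5 (t(o, P) = -5 + 0 = -5)
(23*t(6, -1))*36 = (23*(-5))*36 = -115*36 = -4140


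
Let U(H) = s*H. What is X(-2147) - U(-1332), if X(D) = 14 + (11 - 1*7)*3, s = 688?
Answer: 916442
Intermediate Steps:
X(D) = 26 (X(D) = 14 + (11 - 7)*3 = 14 + 4*3 = 14 + 12 = 26)
U(H) = 688*H
X(-2147) - U(-1332) = 26 - 688*(-1332) = 26 - 1*(-916416) = 26 + 916416 = 916442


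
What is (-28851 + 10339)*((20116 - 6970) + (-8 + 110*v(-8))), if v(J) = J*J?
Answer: -373535136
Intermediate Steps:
v(J) = J**2
(-28851 + 10339)*((20116 - 6970) + (-8 + 110*v(-8))) = (-28851 + 10339)*((20116 - 6970) + (-8 + 110*(-8)**2)) = -18512*(13146 + (-8 + 110*64)) = -18512*(13146 + (-8 + 7040)) = -18512*(13146 + 7032) = -18512*20178 = -373535136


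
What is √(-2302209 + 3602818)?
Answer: √1300609 ≈ 1140.4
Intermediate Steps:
√(-2302209 + 3602818) = √1300609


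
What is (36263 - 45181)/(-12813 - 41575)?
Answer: 4459/27194 ≈ 0.16397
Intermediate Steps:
(36263 - 45181)/(-12813 - 41575) = -8918/(-54388) = -8918*(-1/54388) = 4459/27194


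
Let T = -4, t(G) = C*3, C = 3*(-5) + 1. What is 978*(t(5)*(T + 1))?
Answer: 123228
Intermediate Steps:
C = -14 (C = -15 + 1 = -14)
t(G) = -42 (t(G) = -14*3 = -42)
978*(t(5)*(T + 1)) = 978*(-42*(-4 + 1)) = 978*(-42*(-3)) = 978*126 = 123228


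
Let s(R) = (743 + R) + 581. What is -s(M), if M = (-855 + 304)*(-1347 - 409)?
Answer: -968880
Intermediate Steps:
M = 967556 (M = -551*(-1756) = 967556)
s(R) = 1324 + R
-s(M) = -(1324 + 967556) = -1*968880 = -968880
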